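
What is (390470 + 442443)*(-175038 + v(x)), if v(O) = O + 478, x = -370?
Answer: -145701471090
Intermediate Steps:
v(O) = 478 + O
(390470 + 442443)*(-175038 + v(x)) = (390470 + 442443)*(-175038 + (478 - 370)) = 832913*(-175038 + 108) = 832913*(-174930) = -145701471090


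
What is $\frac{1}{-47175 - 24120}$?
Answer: $- \frac{1}{71295} \approx -1.4026 \cdot 10^{-5}$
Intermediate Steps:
$\frac{1}{-47175 - 24120} = \frac{1}{-71295} = - \frac{1}{71295}$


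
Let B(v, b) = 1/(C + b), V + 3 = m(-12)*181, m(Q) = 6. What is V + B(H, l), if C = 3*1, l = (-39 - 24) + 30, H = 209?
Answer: 32489/30 ≈ 1083.0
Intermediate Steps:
l = -33 (l = -63 + 30 = -33)
V = 1083 (V = -3 + 6*181 = -3 + 1086 = 1083)
C = 3
B(v, b) = 1/(3 + b)
V + B(H, l) = 1083 + 1/(3 - 33) = 1083 + 1/(-30) = 1083 - 1/30 = 32489/30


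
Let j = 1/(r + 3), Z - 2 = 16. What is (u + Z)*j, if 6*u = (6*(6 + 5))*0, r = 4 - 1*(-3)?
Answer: 9/5 ≈ 1.8000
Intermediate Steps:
r = 7 (r = 4 + 3 = 7)
Z = 18 (Z = 2 + 16 = 18)
u = 0 (u = ((6*(6 + 5))*0)/6 = ((6*11)*0)/6 = (66*0)/6 = (1/6)*0 = 0)
j = 1/10 (j = 1/(7 + 3) = 1/10 ≈ 0.10000)
(u + Z)*j = (0 + 18)*(1/10) = 18*(1/10) = 9/5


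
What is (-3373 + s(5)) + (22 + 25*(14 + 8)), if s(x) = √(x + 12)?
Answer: -2801 + √17 ≈ -2796.9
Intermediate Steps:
s(x) = √(12 + x)
(-3373 + s(5)) + (22 + 25*(14 + 8)) = (-3373 + √(12 + 5)) + (22 + 25*(14 + 8)) = (-3373 + √17) + (22 + 25*22) = (-3373 + √17) + (22 + 550) = (-3373 + √17) + 572 = -2801 + √17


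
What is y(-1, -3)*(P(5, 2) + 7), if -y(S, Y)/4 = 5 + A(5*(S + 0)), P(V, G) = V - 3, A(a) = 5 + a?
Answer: -180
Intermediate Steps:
P(V, G) = -3 + V
y(S, Y) = -40 - 20*S (y(S, Y) = -4*(5 + (5 + 5*(S + 0))) = -4*(5 + (5 + 5*S)) = -4*(10 + 5*S) = -40 - 20*S)
y(-1, -3)*(P(5, 2) + 7) = (-40 - 20*(-1))*((-3 + 5) + 7) = (-40 + 20)*(2 + 7) = -20*9 = -180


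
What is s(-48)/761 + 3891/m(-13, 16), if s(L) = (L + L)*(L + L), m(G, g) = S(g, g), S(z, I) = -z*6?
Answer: -692105/24352 ≈ -28.421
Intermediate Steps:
S(z, I) = -6*z
m(G, g) = -6*g
s(L) = 4*L² (s(L) = (2*L)*(2*L) = 4*L²)
s(-48)/761 + 3891/m(-13, 16) = (4*(-48)²)/761 + 3891/((-6*16)) = (4*2304)*(1/761) + 3891/(-96) = 9216*(1/761) + 3891*(-1/96) = 9216/761 - 1297/32 = -692105/24352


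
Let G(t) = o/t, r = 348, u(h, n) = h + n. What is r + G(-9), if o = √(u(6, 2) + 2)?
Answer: 348 - √10/9 ≈ 347.65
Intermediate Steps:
o = √10 (o = √((6 + 2) + 2) = √(8 + 2) = √10 ≈ 3.1623)
G(t) = √10/t
r + G(-9) = 348 + √10/(-9) = 348 + √10*(-⅑) = 348 - √10/9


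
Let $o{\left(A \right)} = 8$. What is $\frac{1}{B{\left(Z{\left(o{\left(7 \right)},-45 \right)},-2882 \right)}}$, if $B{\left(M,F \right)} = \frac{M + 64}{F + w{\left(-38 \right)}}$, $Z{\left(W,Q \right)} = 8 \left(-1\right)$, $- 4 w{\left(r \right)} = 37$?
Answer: $- \frac{11565}{224} \approx -51.629$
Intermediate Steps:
$w{\left(r \right)} = - \frac{37}{4}$ ($w{\left(r \right)} = \left(- \frac{1}{4}\right) 37 = - \frac{37}{4}$)
$Z{\left(W,Q \right)} = -8$
$B{\left(M,F \right)} = \frac{64 + M}{- \frac{37}{4} + F}$ ($B{\left(M,F \right)} = \frac{M + 64}{F - \frac{37}{4}} = \frac{64 + M}{- \frac{37}{4} + F}$)
$\frac{1}{B{\left(Z{\left(o{\left(7 \right)},-45 \right)},-2882 \right)}} = \frac{1}{4 \frac{1}{-37 + 4 \left(-2882\right)} \left(64 - 8\right)} = \frac{1}{4 \frac{1}{-37 - 11528} \cdot 56} = \frac{1}{4 \frac{1}{-11565} \cdot 56} = \frac{1}{4 \left(- \frac{1}{11565}\right) 56} = \frac{1}{- \frac{224}{11565}} = - \frac{11565}{224}$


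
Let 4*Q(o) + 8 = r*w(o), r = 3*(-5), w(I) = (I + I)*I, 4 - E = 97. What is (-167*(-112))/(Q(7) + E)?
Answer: -37408/925 ≈ -40.441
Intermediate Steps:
E = -93 (E = 4 - 1*97 = 4 - 97 = -93)
w(I) = 2*I**2 (w(I) = (2*I)*I = 2*I**2)
r = -15
Q(o) = -2 - 15*o**2/2 (Q(o) = -2 + (-30*o**2)/4 = -2 - 15*o**2/2)
(-167*(-112))/(Q(7) + E) = (-167*(-112))/((-2 - 15/2*7**2) - 93) = 18704/((-2 - 15/2*49) - 93) = 18704/((-2 - 735/2) - 93) = 18704/(-739/2 - 93) = 18704/(-925/2) = 18704*(-2/925) = -37408/925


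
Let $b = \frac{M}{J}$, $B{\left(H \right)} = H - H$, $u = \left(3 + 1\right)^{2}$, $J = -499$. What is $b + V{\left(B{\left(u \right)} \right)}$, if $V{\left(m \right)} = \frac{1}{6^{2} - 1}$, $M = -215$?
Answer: $\frac{8024}{17465} \approx 0.45943$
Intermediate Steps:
$u = 16$ ($u = 4^{2} = 16$)
$B{\left(H \right)} = 0$
$V{\left(m \right)} = \frac{1}{35}$ ($V{\left(m \right)} = \frac{1}{36 - 1} = \frac{1}{35}$)
$b = \frac{215}{499}$ ($b = - \frac{215}{-499} = \left(-215\right) \left(- \frac{1}{499}\right) = \frac{215}{499} \approx 0.43086$)
$b + V{\left(B{\left(u \right)} \right)} = \frac{215}{499} + \frac{1}{35} = \frac{8024}{17465}$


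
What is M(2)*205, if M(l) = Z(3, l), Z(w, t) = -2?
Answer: -410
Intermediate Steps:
M(l) = -2
M(2)*205 = -2*205 = -410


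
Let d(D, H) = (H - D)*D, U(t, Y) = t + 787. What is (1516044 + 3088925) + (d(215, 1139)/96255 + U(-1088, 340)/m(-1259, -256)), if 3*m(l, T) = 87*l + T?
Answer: 3244275859708664/704516013 ≈ 4.6050e+6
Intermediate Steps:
m(l, T) = 29*l + T/3 (m(l, T) = (87*l + T)/3 = (T + 87*l)/3 = 29*l + T/3)
U(t, Y) = 787 + t
d(D, H) = D*(H - D)
(1516044 + 3088925) + (d(215, 1139)/96255 + U(-1088, 340)/m(-1259, -256)) = (1516044 + 3088925) + ((215*(1139 - 1*215))/96255 + (787 - 1088)/(29*(-1259) + (⅓)*(-256))) = 4604969 + ((215*(1139 - 215))*(1/96255) - 301/(-36511 - 256/3)) = 4604969 + ((215*924)*(1/96255) - 301/(-109789/3)) = 4604969 + (198660*(1/96255) - 301*(-3/109789)) = 4604969 + (13244/6417 + 903/109789) = 4604969 + 1459840067/704516013 = 3244275859708664/704516013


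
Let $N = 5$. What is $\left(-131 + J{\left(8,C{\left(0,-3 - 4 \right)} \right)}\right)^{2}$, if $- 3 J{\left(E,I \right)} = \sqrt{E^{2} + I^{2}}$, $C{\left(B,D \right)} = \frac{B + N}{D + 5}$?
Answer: $\frac{\left(786 + \sqrt{281}\right)^{2}}{36} \approx 17901.0$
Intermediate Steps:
$C{\left(B,D \right)} = \frac{5 + B}{5 + D}$ ($C{\left(B,D \right)} = \frac{B + 5}{D + 5} = \frac{5 + B}{5 + D}$)
$J{\left(E,I \right)} = - \frac{\sqrt{E^{2} + I^{2}}}{3}$
$\left(-131 + J{\left(8,C{\left(0,-3 - 4 \right)} \right)}\right)^{2} = \left(-131 - \frac{\sqrt{8^{2} + \left(\frac{5 + 0}{5 - 7}\right)^{2}}}{3}\right)^{2} = \left(-131 - \frac{\sqrt{64 + \left(\frac{1}{5 - 7} \cdot 5\right)^{2}}}{3}\right)^{2} = \left(-131 - \frac{\sqrt{64 + \left(\frac{1}{-2} \cdot 5\right)^{2}}}{3}\right)^{2} = \left(-131 - \frac{\sqrt{64 + \left(\left(- \frac{1}{2}\right) 5\right)^{2}}}{3}\right)^{2} = \left(-131 - \frac{\sqrt{64 + \left(- \frac{5}{2}\right)^{2}}}{3}\right)^{2} = \left(-131 - \frac{\sqrt{64 + \frac{25}{4}}}{3}\right)^{2} = \left(-131 - \frac{\sqrt{\frac{281}{4}}}{3}\right)^{2} = \left(-131 - \frac{\frac{1}{2} \sqrt{281}}{3}\right)^{2} = \left(-131 - \frac{\sqrt{281}}{6}\right)^{2}$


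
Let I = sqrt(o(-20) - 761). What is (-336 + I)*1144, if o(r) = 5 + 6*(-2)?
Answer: -384384 + 18304*I*sqrt(3) ≈ -3.8438e+5 + 31703.0*I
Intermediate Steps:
o(r) = -7 (o(r) = 5 - 12 = -7)
I = 16*I*sqrt(3) (I = sqrt(-7 - 761) = sqrt(-768) = 16*I*sqrt(3) ≈ 27.713*I)
(-336 + I)*1144 = (-336 + 16*I*sqrt(3))*1144 = -384384 + 18304*I*sqrt(3)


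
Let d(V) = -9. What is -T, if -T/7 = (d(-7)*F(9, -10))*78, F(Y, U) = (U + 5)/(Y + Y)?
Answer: 1365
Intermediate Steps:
F(Y, U) = (5 + U)/(2*Y) (F(Y, U) = (5 + U)/((2*Y)) = (5 + U)*(1/(2*Y)) = (5 + U)/(2*Y))
T = -1365 (T = -7*(-9*(5 - 10)/(2*9))*78 = -7*(-9*(-5)/(2*9))*78 = -7*(-9*(-5/18))*78 = -35*78/2 = -7*195 = -1365)
-T = -1*(-1365) = 1365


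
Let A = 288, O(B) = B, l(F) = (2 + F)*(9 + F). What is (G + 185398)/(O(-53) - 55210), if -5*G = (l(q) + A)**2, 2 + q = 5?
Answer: -805886/276315 ≈ -2.9165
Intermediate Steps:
q = 3 (q = -2 + 5 = 3)
G = -121104/5 (G = -((18 + 3**2 + 11*3) + 288)**2/5 = -((18 + 9 + 33) + 288)**2/5 = -(60 + 288)**2/5 = -1/5*348**2 = -1/5*121104 = -121104/5 ≈ -24221.)
(G + 185398)/(O(-53) - 55210) = (-121104/5 + 185398)/(-53 - 55210) = (805886/5)/(-55263) = (805886/5)*(-1/55263) = -805886/276315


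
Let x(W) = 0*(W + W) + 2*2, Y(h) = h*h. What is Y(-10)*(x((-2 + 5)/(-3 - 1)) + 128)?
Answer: 13200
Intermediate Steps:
Y(h) = h**2
x(W) = 4 (x(W) = 0*(2*W) + 4 = 0 + 4 = 4)
Y(-10)*(x((-2 + 5)/(-3 - 1)) + 128) = (-10)**2*(4 + 128) = 100*132 = 13200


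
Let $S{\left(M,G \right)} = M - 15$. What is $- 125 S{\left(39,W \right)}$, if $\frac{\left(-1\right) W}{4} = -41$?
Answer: $-3000$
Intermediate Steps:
$W = 164$ ($W = \left(-4\right) \left(-41\right) = 164$)
$S{\left(M,G \right)} = -15 + M$
$- 125 S{\left(39,W \right)} = - 125 \left(-15 + 39\right) = \left(-125\right) 24 = -3000$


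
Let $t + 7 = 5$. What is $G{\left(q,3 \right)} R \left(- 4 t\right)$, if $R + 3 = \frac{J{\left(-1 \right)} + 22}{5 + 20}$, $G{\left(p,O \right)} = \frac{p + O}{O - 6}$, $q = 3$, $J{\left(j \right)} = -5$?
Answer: $\frac{928}{25} \approx 37.12$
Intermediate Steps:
$G{\left(p,O \right)} = \frac{O + p}{-6 + O}$
$t = -2$ ($t = -7 + 5 = -2$)
$R = - \frac{58}{25}$ ($R = -3 + \frac{-5 + 22}{5 + 20} = -3 + \frac{17}{25} = - \frac{58}{25} \approx -2.32$)
$G{\left(q,3 \right)} R \left(- 4 t\right) = \frac{3 + 3}{-6 + 3} \left(- \frac{58}{25}\right) \left(\left(-4\right) \left(-2\right)\right) = \frac{1}{-3} \cdot 6 \left(- \frac{58}{25}\right) 8 = \left(- \frac{1}{3}\right) 6 \left(- \frac{58}{25}\right) 8 = \left(-2\right) \left(- \frac{58}{25}\right) 8 = \frac{116}{25} \cdot 8 = \frac{928}{25}$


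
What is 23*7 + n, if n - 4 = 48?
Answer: 213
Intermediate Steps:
n = 52 (n = 4 + 48 = 52)
23*7 + n = 23*7 + 52 = 161 + 52 = 213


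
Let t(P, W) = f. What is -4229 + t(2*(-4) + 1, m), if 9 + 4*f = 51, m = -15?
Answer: -8437/2 ≈ -4218.5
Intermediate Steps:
f = 21/2 (f = -9/4 + (¼)*51 = -9/4 + 51/4 = 21/2 ≈ 10.500)
t(P, W) = 21/2
-4229 + t(2*(-4) + 1, m) = -4229 + 21/2 = -8437/2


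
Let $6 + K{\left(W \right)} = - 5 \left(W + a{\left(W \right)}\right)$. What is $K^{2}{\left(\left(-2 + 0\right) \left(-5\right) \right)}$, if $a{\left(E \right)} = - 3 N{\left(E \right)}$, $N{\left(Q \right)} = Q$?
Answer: $8836$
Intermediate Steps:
$a{\left(E \right)} = - 3 E$
$K{\left(W \right)} = -6 + 10 W$ ($K{\left(W \right)} = -6 - 5 \left(W - 3 W\right) = -6 - 5 \left(- 2 W\right) = -6 + 10 W$)
$K^{2}{\left(\left(-2 + 0\right) \left(-5\right) \right)} = \left(-6 + 10 \left(-2 + 0\right) \left(-5\right)\right)^{2} = \left(-6 + 10 \left(\left(-2\right) \left(-5\right)\right)\right)^{2} = \left(-6 + 10 \cdot 10\right)^{2} = \left(-6 + 100\right)^{2} = 94^{2} = 8836$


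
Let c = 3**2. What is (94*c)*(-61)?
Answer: -51606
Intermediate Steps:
c = 9
(94*c)*(-61) = (94*9)*(-61) = 846*(-61) = -51606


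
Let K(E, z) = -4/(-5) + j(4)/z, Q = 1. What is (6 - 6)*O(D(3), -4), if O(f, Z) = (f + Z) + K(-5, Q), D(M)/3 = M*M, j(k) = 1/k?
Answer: 0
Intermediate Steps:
D(M) = 3*M² (D(M) = 3*(M*M) = 3*M²)
K(E, z) = ⅘ + 1/(4*z) (K(E, z) = -4/(-5) + 1/(4*z) = -4*(-⅕) + 1/(4*z) = ⅘ + 1/(4*z))
O(f, Z) = 21/20 + Z + f (O(f, Z) = (f + Z) + (1/20)*(5 + 16*1)/1 = (Z + f) + (1/20)*1*(5 + 16) = (Z + f) + (1/20)*1*21 = (Z + f) + 21/20 = 21/20 + Z + f)
(6 - 6)*O(D(3), -4) = (6 - 6)*(21/20 - 4 + 3*3²) = 0*(21/20 - 4 + 3*9) = 0*(21/20 - 4 + 27) = 0*(481/20) = 0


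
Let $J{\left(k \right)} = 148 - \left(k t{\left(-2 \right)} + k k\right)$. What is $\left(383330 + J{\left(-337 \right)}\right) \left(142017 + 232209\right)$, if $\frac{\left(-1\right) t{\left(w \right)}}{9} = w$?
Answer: $103277020350$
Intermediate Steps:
$t{\left(w \right)} = - 9 w$
$J{\left(k \right)} = 148 - k^{2} - 18 k$ ($J{\left(k \right)} = 148 - \left(k \left(\left(-9\right) \left(-2\right)\right) + k k\right) = 148 - \left(k 18 + k^{2}\right) = 148 - \left(18 k + k^{2}\right) = 148 - \left(k^{2} + 18 k\right) = 148 - k^{2} - 18 k$)
$\left(383330 + J{\left(-337 \right)}\right) \left(142017 + 232209\right) = \left(383330 - 107355\right) \left(142017 + 232209\right) = \left(383330 + \left(148 - 113569 + 6066\right)\right) 374226 = \left(383330 - 107355\right) 374226 = 275975 \cdot 374226 = 103277020350$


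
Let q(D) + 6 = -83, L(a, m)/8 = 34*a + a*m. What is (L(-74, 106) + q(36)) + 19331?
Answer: -63638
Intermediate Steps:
L(a, m) = 272*a + 8*a*m (L(a, m) = 8*(34*a + a*m) = 272*a + 8*a*m)
q(D) = -89 (q(D) = -6 - 83 = -89)
(L(-74, 106) + q(36)) + 19331 = (8*(-74)*(34 + 106) - 89) + 19331 = (8*(-74)*140 - 89) + 19331 = (-82880 - 89) + 19331 = -82969 + 19331 = -63638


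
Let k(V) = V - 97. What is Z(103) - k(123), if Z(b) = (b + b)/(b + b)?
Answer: -25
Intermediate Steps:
k(V) = -97 + V
Z(b) = 1 (Z(b) = (2*b)/((2*b)) = (1/(2*b))*(2*b) = 1)
Z(103) - k(123) = 1 - (-97 + 123) = 1 - 1*26 = 1 - 26 = -25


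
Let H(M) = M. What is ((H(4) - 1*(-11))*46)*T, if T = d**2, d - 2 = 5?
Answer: 33810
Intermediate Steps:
d = 7 (d = 2 + 5 = 7)
T = 49 (T = 7**2 = 49)
((H(4) - 1*(-11))*46)*T = ((4 - 1*(-11))*46)*49 = ((4 + 11)*46)*49 = (15*46)*49 = 690*49 = 33810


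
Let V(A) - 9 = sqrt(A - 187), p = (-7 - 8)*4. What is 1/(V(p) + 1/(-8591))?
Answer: 664238938/24207977531 - 73805281*I*sqrt(247)/24207977531 ≈ 0.027439 - 0.047916*I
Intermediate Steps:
p = -60 (p = -15*4 = -60)
V(A) = 9 + sqrt(-187 + A) (V(A) = 9 + sqrt(A - 187) = 9 + sqrt(-187 + A))
1/(V(p) + 1/(-8591)) = 1/((9 + sqrt(-187 - 60)) + 1/(-8591)) = 1/((9 + sqrt(-247)) - 1/8591) = 1/((9 + I*sqrt(247)) - 1/8591) = 1/(77318/8591 + I*sqrt(247))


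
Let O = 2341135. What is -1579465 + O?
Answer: 761670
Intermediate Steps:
-1579465 + O = -1579465 + 2341135 = 761670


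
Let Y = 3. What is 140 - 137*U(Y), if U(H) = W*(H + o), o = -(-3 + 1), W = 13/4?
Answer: -8345/4 ≈ -2086.3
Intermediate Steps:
W = 13/4 (W = 13*(1/4) = 13/4 ≈ 3.2500)
o = 2 (o = -1*(-2) = 2)
U(H) = 13/2 + 13*H/4 (U(H) = 13*(H + 2)/4 = 13*(2 + H)/4 = 13/2 + 13*H/4)
140 - 137*U(Y) = 140 - 137*(13/2 + (13/4)*3) = 140 - 137*(13/2 + 39/4) = 140 - 137*65/4 = 140 - 8905/4 = -8345/4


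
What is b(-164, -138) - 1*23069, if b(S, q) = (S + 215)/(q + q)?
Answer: -2122365/92 ≈ -23069.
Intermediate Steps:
b(S, q) = (215 + S)/(2*q) (b(S, q) = (215 + S)/((2*q)) = (215 + S)*(1/(2*q)) = (215 + S)/(2*q))
b(-164, -138) - 1*23069 = (½)*(215 - 164)/(-138) - 1*23069 = (½)*(-1/138)*51 - 23069 = -17/92 - 23069 = -2122365/92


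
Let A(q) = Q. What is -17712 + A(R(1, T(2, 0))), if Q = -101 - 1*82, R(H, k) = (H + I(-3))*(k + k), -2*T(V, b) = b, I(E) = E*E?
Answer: -17895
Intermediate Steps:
I(E) = E**2
T(V, b) = -b/2
R(H, k) = 2*k*(9 + H) (R(H, k) = (H + (-3)**2)*(k + k) = (H + 9)*(2*k) = (9 + H)*(2*k) = 2*k*(9 + H))
Q = -183 (Q = -101 - 82 = -183)
A(q) = -183
-17712 + A(R(1, T(2, 0))) = -17712 - 183 = -17895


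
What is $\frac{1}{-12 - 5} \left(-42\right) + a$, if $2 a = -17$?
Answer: $- \frac{205}{34} \approx -6.0294$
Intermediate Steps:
$a = - \frac{17}{2}$ ($a = \frac{1}{2} \left(-17\right) = - \frac{17}{2} \approx -8.5$)
$\frac{1}{-12 - 5} \left(-42\right) + a = \frac{1}{-12 - 5} \left(-42\right) - \frac{17}{2} = \frac{1}{-17} \left(-42\right) - \frac{17}{2} = \left(- \frac{1}{17}\right) \left(-42\right) - \frac{17}{2} = \frac{42}{17} - \frac{17}{2} = - \frac{205}{34}$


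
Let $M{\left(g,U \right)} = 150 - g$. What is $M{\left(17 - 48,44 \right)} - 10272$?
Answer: $-10091$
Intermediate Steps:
$M{\left(17 - 48,44 \right)} - 10272 = \left(150 - \left(17 - 48\right)\right) - 10272 = \left(150 - -31\right) - 10272 = \left(150 + 31\right) - 10272 = 181 - 10272 = -10091$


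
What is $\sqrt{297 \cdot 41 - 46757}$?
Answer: $2 i \sqrt{8645} \approx 185.96 i$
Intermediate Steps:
$\sqrt{297 \cdot 41 - 46757} = \sqrt{12177 - 46757} = \sqrt{-34580} = 2 i \sqrt{8645}$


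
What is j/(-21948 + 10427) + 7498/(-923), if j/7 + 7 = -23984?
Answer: 68621393/10633883 ≈ 6.4531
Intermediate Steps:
j = -167937 (j = -49 + 7*(-23984) = -49 - 167888 = -167937)
j/(-21948 + 10427) + 7498/(-923) = -167937/(-21948 + 10427) + 7498/(-923) = -167937/(-11521) + 7498*(-1/923) = -167937*(-1/11521) - 7498/923 = 167937/11521 - 7498/923 = 68621393/10633883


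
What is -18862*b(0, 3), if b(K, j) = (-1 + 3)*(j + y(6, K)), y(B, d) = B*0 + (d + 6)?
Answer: -339516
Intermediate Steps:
y(B, d) = 6 + d (y(B, d) = 0 + (6 + d) = 6 + d)
b(K, j) = 12 + 2*K + 2*j (b(K, j) = (-1 + 3)*(j + (6 + K)) = 2*(6 + K + j) = 12 + 2*K + 2*j)
-18862*b(0, 3) = -18862*(12 + 2*0 + 2*3) = -18862*(12 + 0 + 6) = -18862*18 = -339516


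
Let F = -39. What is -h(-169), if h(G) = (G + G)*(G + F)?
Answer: -70304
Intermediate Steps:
h(G) = 2*G*(-39 + G) (h(G) = (G + G)*(G - 39) = (2*G)*(-39 + G) = 2*G*(-39 + G))
-h(-169) = -2*(-169)*(-39 - 169) = -2*(-169)*(-208) = -1*70304 = -70304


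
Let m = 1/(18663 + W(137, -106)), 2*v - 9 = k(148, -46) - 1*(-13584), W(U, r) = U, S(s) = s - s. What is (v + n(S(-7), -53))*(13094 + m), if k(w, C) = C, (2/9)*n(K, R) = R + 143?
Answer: 3534222504757/37600 ≈ 9.3995e+7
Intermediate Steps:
S(s) = 0
n(K, R) = 1287/2 + 9*R/2 (n(K, R) = 9*(R + 143)/2 = 9*(143 + R)/2 = 1287/2 + 9*R/2)
v = 13547/2 (v = 9/2 + (-46 - 1*(-13584))/2 = 9/2 + (-46 + 13584)/2 = 9/2 + (½)*13538 = 9/2 + 6769 = 13547/2 ≈ 6773.5)
m = 1/18800 (m = 1/(18663 + 137) = 1/18800 ≈ 5.3191e-5)
(v + n(S(-7), -53))*(13094 + m) = (13547/2 + (1287/2 + (9/2)*(-53)))*(13094 + 1/18800) = (13547/2 + (1287/2 - 477/2))*(246167201/18800) = (13547/2 + 405)*(246167201/18800) = (14357/2)*(246167201/18800) = 3534222504757/37600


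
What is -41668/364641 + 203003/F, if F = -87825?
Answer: -25894236341/10674865275 ≈ -2.4257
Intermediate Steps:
-41668/364641 + 203003/F = -41668/364641 + 203003/(-87825) = -41668*1/364641 + 203003*(-1/87825) = -41668/364641 - 203003/87825 = -25894236341/10674865275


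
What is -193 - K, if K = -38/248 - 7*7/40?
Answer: -237611/1240 ≈ -191.62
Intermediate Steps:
K = -1709/1240 (K = -38*1/248 - 49*1/40 = -19/124 - 49/40 = -1709/1240 ≈ -1.3782)
-193 - K = -193 - 1*(-1709/1240) = -193 + 1709/1240 = -237611/1240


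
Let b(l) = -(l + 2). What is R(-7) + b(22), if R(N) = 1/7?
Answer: -167/7 ≈ -23.857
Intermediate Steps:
b(l) = -2 - l (b(l) = -(2 + l) = -2 - l)
R(N) = ⅐
R(-7) + b(22) = ⅐ + (-2 - 1*22) = ⅐ + (-2 - 22) = ⅐ - 24 = -167/7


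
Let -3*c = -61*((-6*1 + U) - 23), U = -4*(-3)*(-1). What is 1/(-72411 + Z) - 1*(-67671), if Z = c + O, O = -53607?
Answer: 25752537402/380555 ≈ 67671.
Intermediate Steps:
U = -12 (U = 12*(-1) = -12)
c = -2501/3 (c = -(-61)*((-6*1 - 12) - 23)/3 = -(-61)*((-6 - 12) - 23)/3 = -(-61)*(-18 - 23)/3 = -(-61)*(-41)/3 = -⅓*2501 = -2501/3 ≈ -833.67)
Z = -163322/3 (Z = -2501/3 - 53607 = -163322/3 ≈ -54441.)
1/(-72411 + Z) - 1*(-67671) = 1/(-72411 - 163322/3) - 1*(-67671) = 1/(-380555/3) + 67671 = -3/380555 + 67671 = 25752537402/380555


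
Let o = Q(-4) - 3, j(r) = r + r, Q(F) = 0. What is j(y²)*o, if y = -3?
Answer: -54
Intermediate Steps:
j(r) = 2*r
o = -3 (o = 0 - 3 = -3)
j(y²)*o = (2*(-3)²)*(-3) = (2*9)*(-3) = 18*(-3) = -54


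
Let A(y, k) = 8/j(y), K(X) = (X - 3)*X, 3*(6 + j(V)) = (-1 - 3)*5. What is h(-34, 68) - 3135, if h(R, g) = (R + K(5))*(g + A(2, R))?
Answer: -90285/19 ≈ -4751.8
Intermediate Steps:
j(V) = -38/3 (j(V) = -6 + ((-1 - 3)*5)/3 = -6 + (-4*5)/3 = -6 + (1/3)*(-20) = -6 - 20/3 = -38/3)
K(X) = X*(-3 + X) (K(X) = (-3 + X)*X = X*(-3 + X))
A(y, k) = -12/19 (A(y, k) = 8/(-38/3) = 8*(-3/38) = -12/19)
h(R, g) = (10 + R)*(-12/19 + g) (h(R, g) = (R + 5*(-3 + 5))*(g - 12/19) = (R + 5*2)*(-12/19 + g) = (R + 10)*(-12/19 + g) = (10 + R)*(-12/19 + g))
h(-34, 68) - 3135 = (-120/19 + 10*68 - 12/19*(-34) - 34*68) - 3135 = (-120/19 + 680 + 408/19 - 2312) - 3135 = -30720/19 - 3135 = -90285/19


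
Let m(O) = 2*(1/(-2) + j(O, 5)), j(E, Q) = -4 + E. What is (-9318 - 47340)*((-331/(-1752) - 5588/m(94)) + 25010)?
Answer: -73972733459779/52268 ≈ -1.4153e+9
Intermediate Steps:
m(O) = -9 + 2*O (m(O) = 2*(1/(-2) + (-4 + O)) = 2*(-1/2 + (-4 + O)) = 2*(-9/2 + O) = -9 + 2*O)
(-9318 - 47340)*((-331/(-1752) - 5588/m(94)) + 25010) = (-9318 - 47340)*((-331/(-1752) - 5588/(-9 + 2*94)) + 25010) = -56658*((-331*(-1/1752) - 5588/(-9 + 188)) + 25010) = -56658*((331/1752 - 5588/179) + 25010) = -56658*(-9730927/313608 + 25010) = -56658*7833605153/313608 = -73972733459779/52268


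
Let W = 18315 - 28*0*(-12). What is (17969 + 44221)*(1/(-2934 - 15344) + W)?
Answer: 10409410988055/9139 ≈ 1.1390e+9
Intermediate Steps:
W = 18315 (W = 18315 + 0*(-12) = 18315 + 0 = 18315)
(17969 + 44221)*(1/(-2934 - 15344) + W) = (17969 + 44221)*(1/(-2934 - 15344) + 18315) = 62190*(1/(-18278) + 18315) = 62190*(-1/18278 + 18315) = 62190*(334761569/18278) = 10409410988055/9139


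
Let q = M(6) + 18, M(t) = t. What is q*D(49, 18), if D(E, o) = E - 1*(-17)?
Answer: 1584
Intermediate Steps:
D(E, o) = 17 + E (D(E, o) = E + 17 = 17 + E)
q = 24 (q = 6 + 18 = 24)
q*D(49, 18) = 24*(17 + 49) = 24*66 = 1584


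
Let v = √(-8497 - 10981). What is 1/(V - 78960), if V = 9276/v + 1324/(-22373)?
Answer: -96229955492638097/7598328364129308518494 + 1160778068151*I*√19478/15196656728258617036988 ≈ -1.2665e-5 + 1.066e-8*I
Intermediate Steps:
v = I*√19478 (v = √(-19478) = I*√19478 ≈ 139.56*I)
V = -1324/22373 - 4638*I*√19478/9739 (V = 9276/((I*√19478)) + 1324/(-22373) = 9276*(-I*√19478/19478) + 1324*(-1/22373) = -4638*I*√19478/9739 - 1324/22373 = -1324/22373 - 4638*I*√19478/9739 ≈ -0.059178 - 66.464*I)
1/(V - 78960) = 1/((-1324/22373 - 4638*I*√19478/9739) - 78960) = 1/(-1766573404/22373 - 4638*I*√19478/9739)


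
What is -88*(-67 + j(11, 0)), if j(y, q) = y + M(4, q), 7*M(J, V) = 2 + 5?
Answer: 4840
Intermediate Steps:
M(J, V) = 1 (M(J, V) = (2 + 5)/7 = (⅐)*7 = 1)
j(y, q) = 1 + y (j(y, q) = y + 1 = 1 + y)
-88*(-67 + j(11, 0)) = -88*(-67 + (1 + 11)) = -88*(-67 + 12) = -88*(-55) = 4840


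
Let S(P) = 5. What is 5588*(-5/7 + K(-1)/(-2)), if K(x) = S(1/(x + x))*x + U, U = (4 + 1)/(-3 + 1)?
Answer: 118745/7 ≈ 16964.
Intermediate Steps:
U = -5/2 (U = 5/(-2) = 5*(-½) = -5/2 ≈ -2.5000)
K(x) = -5/2 + 5*x (K(x) = 5*x - 5/2 = -5/2 + 5*x)
5588*(-5/7 + K(-1)/(-2)) = 5588*(-5/7 + (-5/2 + 5*(-1))/(-2)) = 5588*(-5*⅐ + (-5/2 - 5)*(-½)) = 5588*(-5/7 - 15/2*(-½)) = 5588*(-5/7 + 15/4) = 5588*(85/28) = 118745/7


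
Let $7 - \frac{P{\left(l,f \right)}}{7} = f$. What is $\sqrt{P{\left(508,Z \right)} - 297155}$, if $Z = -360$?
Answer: $i \sqrt{294586} \approx 542.76 i$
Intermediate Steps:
$P{\left(l,f \right)} = 49 - 7 f$
$\sqrt{P{\left(508,Z \right)} - 297155} = \sqrt{\left(49 - -2520\right) - 297155} = \sqrt{\left(49 + 2520\right) - 297155} = \sqrt{2569 - 297155} = \sqrt{-294586} = i \sqrt{294586}$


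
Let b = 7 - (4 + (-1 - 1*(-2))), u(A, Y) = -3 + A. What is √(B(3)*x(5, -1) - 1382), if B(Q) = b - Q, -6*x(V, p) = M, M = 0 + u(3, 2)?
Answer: I*√1382 ≈ 37.175*I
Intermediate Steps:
M = 0 (M = 0 + (-3 + 3) = 0 + 0 = 0)
x(V, p) = 0 (x(V, p) = -⅙*0 = 0)
b = 2 (b = 7 - (4 + (-1 + 2)) = 7 - (4 + 1) = 7 - 1*5 = 7 - 5 = 2)
B(Q) = 2 - Q
√(B(3)*x(5, -1) - 1382) = √((2 - 1*3)*0 - 1382) = √((2 - 3)*0 - 1382) = √(-1*0 - 1382) = √(0 - 1382) = √(-1382) = I*√1382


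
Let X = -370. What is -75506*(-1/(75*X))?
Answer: -37753/13875 ≈ -2.7209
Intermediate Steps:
-75506*(-1/(75*X)) = -75506/((-75*(-370))) = -75506/27750 = -75506*1/27750 = -37753/13875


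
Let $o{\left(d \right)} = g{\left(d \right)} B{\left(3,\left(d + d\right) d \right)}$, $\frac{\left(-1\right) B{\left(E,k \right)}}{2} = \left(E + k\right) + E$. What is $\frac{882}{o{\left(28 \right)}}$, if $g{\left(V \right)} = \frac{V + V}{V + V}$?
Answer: $- \frac{441}{1574} \approx -0.28018$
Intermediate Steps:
$B{\left(E,k \right)} = - 4 E - 2 k$ ($B{\left(E,k \right)} = - 2 \left(\left(E + k\right) + E\right) = - 2 \left(k + 2 E\right) = - 4 E - 2 k$)
$g{\left(V \right)} = 1$ ($g{\left(V \right)} = \frac{2 V}{2 V} = 2 V \frac{1}{2 V} = 1$)
$o{\left(d \right)} = -12 - 4 d^{2}$ ($o{\left(d \right)} = 1 \left(\left(-4\right) 3 - 2 \left(d + d\right) d\right) = 1 \left(-12 - 2 \cdot 2 d d\right) = 1 \left(-12 - 2 \cdot 2 d^{2}\right) = 1 \left(-12 - 4 d^{2}\right) = -12 - 4 d^{2}$)
$\frac{882}{o{\left(28 \right)}} = \frac{882}{-12 - 4 \cdot 28^{2}} = \frac{882}{-12 - 3136} = \frac{882}{-3148} = 882 \left(- \frac{1}{3148}\right) = - \frac{441}{1574}$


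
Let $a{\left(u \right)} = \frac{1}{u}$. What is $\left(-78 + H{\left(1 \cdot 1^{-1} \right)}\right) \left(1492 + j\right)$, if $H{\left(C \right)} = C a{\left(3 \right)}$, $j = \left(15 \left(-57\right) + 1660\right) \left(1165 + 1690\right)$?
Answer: $-178615237$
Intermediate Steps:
$j = 2298275$ ($j = \left(-855 + 1660\right) 2855 = 805 \cdot 2855 = 2298275$)
$H{\left(C \right)} = \frac{C}{3}$
$\left(-78 + H{\left(1 \cdot 1^{-1} \right)}\right) \left(1492 + j\right) = \left(-78 + \frac{1 \cdot 1^{-1}}{3}\right) \left(1492 + 2298275\right) = \left(-78 + \frac{1 \cdot 1}{3}\right) 2299767 = \left(-78 + \frac{1}{3} \cdot 1\right) 2299767 = \left(-78 + \frac{1}{3}\right) 2299767 = \left(- \frac{233}{3}\right) 2299767 = -178615237$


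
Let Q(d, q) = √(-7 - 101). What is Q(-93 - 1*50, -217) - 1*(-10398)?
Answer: 10398 + 6*I*√3 ≈ 10398.0 + 10.392*I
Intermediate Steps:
Q(d, q) = 6*I*√3 (Q(d, q) = √(-108) = 6*I*√3)
Q(-93 - 1*50, -217) - 1*(-10398) = 6*I*√3 - 1*(-10398) = 6*I*√3 + 10398 = 10398 + 6*I*√3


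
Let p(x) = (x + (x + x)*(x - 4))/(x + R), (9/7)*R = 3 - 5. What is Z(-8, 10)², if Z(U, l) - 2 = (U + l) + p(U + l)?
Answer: 361/4 ≈ 90.250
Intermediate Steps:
R = -14/9 (R = 7*(3 - 5)/9 = (7/9)*(-2) = -14/9 ≈ -1.5556)
p(x) = (x + 2*x*(-4 + x))/(-14/9 + x) (p(x) = (x + (x + x)*(x - 4))/(x - 14/9) = (x + (2*x)*(-4 + x))/(-14/9 + x) = (x + 2*x*(-4 + x))/(-14/9 + x))
Z(U, l) = 2 + U + l + 9*(U + l)*(-7 + 2*U + 2*l)/(-14 + 9*U + 9*l) (Z(U, l) = 2 + ((U + l) + 9*(U + l)*(-7 + 2*(U + l))/(-14 + 9*(U + l))) = 2 + ((U + l) + 9*(U + l)*(-7 + (2*U + 2*l))/(-14 + (9*U + 9*l))) = 2 + ((U + l) + 9*(U + l)*(-7 + 2*U + 2*l)/(-14 + 9*U + 9*l)) = 2 + (U + l + 9*(U + l)*(-7 + 2*U + 2*l)/(-14 + 9*U + 9*l)) = 2 + U + l + 9*(U + l)*(-7 + 2*U + 2*l)/(-14 + 9*U + 9*l))
Z(-8, 10)² = ((-28 - 59*(-8) - 59*10 + 27*(-8)² + 27*10² + 54*(-8)*10)/(-14 + 9*(-8) + 9*10))² = ((-28 + 472 - 590 + 27*64 + 27*100 - 4320)/(-14 - 72 + 90))² = ((-28 + 472 - 590 + 1728 + 2700 - 4320)/4)² = ((¼)*(-38))² = (-19/2)² = 361/4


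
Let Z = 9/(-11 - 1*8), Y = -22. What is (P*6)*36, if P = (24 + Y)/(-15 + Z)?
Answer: -1368/49 ≈ -27.918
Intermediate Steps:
Z = -9/19 (Z = 9/(-11 - 8) = 9/(-19) = 9*(-1/19) = -9/19 ≈ -0.47368)
P = -19/147 (P = (24 - 22)/(-15 - 9/19) = 2/(-294/19) = 2*(-19/294) = -19/147 ≈ -0.12925)
(P*6)*36 = -19/147*6*36 = -38/49*36 = -1368/49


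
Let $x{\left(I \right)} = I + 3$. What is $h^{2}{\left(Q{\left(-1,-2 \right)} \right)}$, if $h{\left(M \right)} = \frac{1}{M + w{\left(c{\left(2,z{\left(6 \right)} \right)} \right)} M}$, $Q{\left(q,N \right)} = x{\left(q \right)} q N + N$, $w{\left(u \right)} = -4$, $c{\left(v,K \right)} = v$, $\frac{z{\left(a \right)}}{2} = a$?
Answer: $\frac{1}{36} \approx 0.027778$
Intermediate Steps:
$z{\left(a \right)} = 2 a$
$x{\left(I \right)} = 3 + I$
$Q{\left(q,N \right)} = N + N q \left(3 + q\right)$ ($Q{\left(q,N \right)} = \left(3 + q\right) q N + N = q \left(3 + q\right) N + N = N q \left(3 + q\right) + N = N + N q \left(3 + q\right)$)
$h{\left(M \right)} = - \frac{1}{3 M}$ ($h{\left(M \right)} = \frac{1}{M - 4 M} = \frac{1}{\left(-3\right) M} = - \frac{1}{3 M}$)
$h^{2}{\left(Q{\left(-1,-2 \right)} \right)} = \left(- \frac{1}{3 \left(- 2 \left(1 - \left(3 - 1\right)\right)\right)}\right)^{2} = \left(- \frac{1}{3 \left(- 2 \left(1 - 2\right)\right)}\right)^{2} = \left(- \frac{1}{3 \left(\left(-2\right) \left(-1\right)\right)}\right)^{2} = \left(- \frac{1}{3 \cdot 2}\right)^{2} = \left(\left(- \frac{1}{3}\right) \frac{1}{2}\right)^{2} = \left(- \frac{1}{6}\right)^{2} = \frac{1}{36}$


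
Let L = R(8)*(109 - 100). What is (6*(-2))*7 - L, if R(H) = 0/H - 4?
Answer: -48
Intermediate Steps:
R(H) = -4 (R(H) = 0 - 4 = -4)
L = -36 (L = -4*(109 - 100) = -4*9 = -36)
(6*(-2))*7 - L = (6*(-2))*7 - 1*(-36) = -12*7 + 36 = -84 + 36 = -48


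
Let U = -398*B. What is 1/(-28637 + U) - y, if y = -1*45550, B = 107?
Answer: 3244207649/71223 ≈ 45550.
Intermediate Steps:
U = -42586 (U = -398*107 = -42586)
y = -45550
1/(-28637 + U) - y = 1/(-28637 - 42586) - 1*(-45550) = 1/(-71223) + 45550 = -1/71223 + 45550 = 3244207649/71223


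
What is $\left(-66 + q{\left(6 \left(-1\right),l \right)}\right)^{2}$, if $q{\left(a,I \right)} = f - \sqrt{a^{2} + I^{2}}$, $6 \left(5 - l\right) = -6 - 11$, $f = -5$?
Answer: $\frac{\left(426 + \sqrt{3505}\right)^{2}}{36} \approx 6539.5$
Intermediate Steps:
$l = \frac{47}{6}$ ($l = 5 - \frac{-6 - 11}{6} = 5 - - \frac{17}{6} = 5 + \frac{17}{6} = \frac{47}{6} \approx 7.8333$)
$q{\left(a,I \right)} = -5 - \sqrt{I^{2} + a^{2}}$ ($q{\left(a,I \right)} = -5 - \sqrt{a^{2} + I^{2}} = -5 - \sqrt{I^{2} + a^{2}}$)
$\left(-66 + q{\left(6 \left(-1\right),l \right)}\right)^{2} = \left(-66 - \left(5 + \sqrt{\left(\frac{47}{6}\right)^{2} + \left(6 \left(-1\right)\right)^{2}}\right)\right)^{2} = \left(-66 - \left(5 + \sqrt{\frac{2209}{36} + \left(-6\right)^{2}}\right)\right)^{2} = \left(-66 - \left(5 + \sqrt{\frac{2209}{36} + 36}\right)\right)^{2} = \left(-66 - \left(5 + \sqrt{\frac{3505}{36}}\right)\right)^{2} = \left(-66 - \left(5 + \frac{\sqrt{3505}}{6}\right)\right)^{2} = \left(-71 - \frac{\sqrt{3505}}{6}\right)^{2}$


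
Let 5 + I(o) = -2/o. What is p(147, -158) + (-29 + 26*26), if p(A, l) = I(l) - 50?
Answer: 46769/79 ≈ 592.01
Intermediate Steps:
I(o) = -5 - 2/o
p(A, l) = -55 - 2/l (p(A, l) = (-5 - 2/l) - 50 = -55 - 2/l)
p(147, -158) + (-29 + 26*26) = (-55 - 2/(-158)) + (-29 + 26*26) = (-55 - 2*(-1/158)) + (-29 + 676) = (-55 + 1/79) + 647 = -4344/79 + 647 = 46769/79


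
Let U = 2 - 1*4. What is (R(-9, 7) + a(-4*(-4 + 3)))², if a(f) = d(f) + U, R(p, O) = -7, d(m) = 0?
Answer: 81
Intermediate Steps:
U = -2 (U = 2 - 4 = -2)
a(f) = -2 (a(f) = 0 - 2 = -2)
(R(-9, 7) + a(-4*(-4 + 3)))² = (-7 - 2)² = (-9)² = 81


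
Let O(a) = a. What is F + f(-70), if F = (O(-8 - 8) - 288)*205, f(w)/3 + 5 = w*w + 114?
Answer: -47293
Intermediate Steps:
f(w) = 327 + 3*w² (f(w) = -15 + 3*(w*w + 114) = -15 + 3*(w² + 114) = -15 + 3*(114 + w²) = -15 + (342 + 3*w²) = 327 + 3*w²)
F = -62320 (F = ((-8 - 8) - 288)*205 = (-16 - 288)*205 = -304*205 = -62320)
F + f(-70) = -62320 + (327 + 3*(-70)²) = -62320 + (327 + 3*4900) = -62320 + (327 + 14700) = -62320 + 15027 = -47293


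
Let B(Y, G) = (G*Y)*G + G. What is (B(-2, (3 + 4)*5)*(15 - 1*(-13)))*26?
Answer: -1758120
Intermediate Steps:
B(Y, G) = G + Y*G² (B(Y, G) = Y*G² + G = G + Y*G²)
(B(-2, (3 + 4)*5)*(15 - 1*(-13)))*26 = ((((3 + 4)*5)*(1 + ((3 + 4)*5)*(-2)))*(15 - 1*(-13)))*26 = (((7*5)*(1 + (7*5)*(-2)))*(15 + 13))*26 = ((35*(1 + 35*(-2)))*28)*26 = ((35*(1 - 70))*28)*26 = ((35*(-69))*28)*26 = -2415*28*26 = -67620*26 = -1758120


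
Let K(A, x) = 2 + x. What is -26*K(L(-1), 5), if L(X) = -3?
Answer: -182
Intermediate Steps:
-26*K(L(-1), 5) = -26*(2 + 5) = -26*7 = -182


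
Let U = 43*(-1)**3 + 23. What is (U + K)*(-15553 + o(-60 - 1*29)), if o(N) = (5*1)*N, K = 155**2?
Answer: -384031990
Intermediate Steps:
K = 24025
o(N) = 5*N
U = -20 (U = 43*(-1) + 23 = -43 + 23 = -20)
(U + K)*(-15553 + o(-60 - 1*29)) = (-20 + 24025)*(-15553 + 5*(-60 - 1*29)) = 24005*(-15553 + 5*(-60 - 29)) = 24005*(-15553 + 5*(-89)) = 24005*(-15553 - 445) = 24005*(-15998) = -384031990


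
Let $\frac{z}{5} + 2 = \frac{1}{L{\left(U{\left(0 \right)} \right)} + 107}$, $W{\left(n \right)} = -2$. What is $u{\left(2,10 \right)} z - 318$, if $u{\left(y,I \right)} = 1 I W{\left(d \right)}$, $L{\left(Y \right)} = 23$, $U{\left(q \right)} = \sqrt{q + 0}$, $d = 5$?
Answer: $- \frac{1544}{13} \approx -118.77$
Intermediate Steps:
$U{\left(q \right)} = \sqrt{q}$
$u{\left(y,I \right)} = - 2 I$ ($u{\left(y,I \right)} = 1 I \left(-2\right) = I \left(-2\right) = - 2 I$)
$z = - \frac{259}{26}$ ($z = -10 + \frac{5}{23 + 107} = -10 + \frac{5}{130} = -10 + 5 \cdot \frac{1}{130} = -10 + \frac{1}{26} = - \frac{259}{26} \approx -9.9615$)
$u{\left(2,10 \right)} z - 318 = \left(-2\right) 10 \left(- \frac{259}{26}\right) - 318 = \left(-20\right) \left(- \frac{259}{26}\right) - 318 = \frac{2590}{13} - 318 = - \frac{1544}{13}$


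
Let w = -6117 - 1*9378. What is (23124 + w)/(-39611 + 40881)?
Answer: 7629/1270 ≈ 6.0071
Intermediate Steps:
w = -15495 (w = -6117 - 9378 = -15495)
(23124 + w)/(-39611 + 40881) = (23124 - 15495)/(-39611 + 40881) = 7629/1270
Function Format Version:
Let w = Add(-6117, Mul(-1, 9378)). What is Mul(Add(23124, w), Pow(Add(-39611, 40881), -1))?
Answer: Rational(7629, 1270) ≈ 6.0071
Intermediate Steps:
w = -15495 (w = Add(-6117, -9378) = -15495)
Mul(Add(23124, w), Pow(Add(-39611, 40881), -1)) = Mul(Add(23124, -15495), Pow(Add(-39611, 40881), -1)) = Mul(7629, Pow(1270, -1)) = Mul(7629, Rational(1, 1270)) = Rational(7629, 1270)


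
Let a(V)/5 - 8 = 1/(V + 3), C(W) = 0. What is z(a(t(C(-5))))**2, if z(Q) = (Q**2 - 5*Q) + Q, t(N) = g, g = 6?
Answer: 14420407225/6561 ≈ 2.1979e+6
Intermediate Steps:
t(N) = 6
a(V) = 40 + 5/(3 + V) (a(V) = 40 + 5/(V + 3) = 40 + 5/(3 + V))
z(Q) = Q**2 - 4*Q
z(a(t(C(-5))))**2 = ((5*(25 + 8*6)/(3 + 6))*(-4 + 5*(25 + 8*6)/(3 + 6)))**2 = ((5*(25 + 48)/9)*(-4 + 5*(25 + 48)/9))**2 = ((5*(1/9)*73)*(-4 + 5*(1/9)*73))**2 = (365*(-4 + 365/9)/9)**2 = ((365/9)*(329/9))**2 = (120085/81)**2 = 14420407225/6561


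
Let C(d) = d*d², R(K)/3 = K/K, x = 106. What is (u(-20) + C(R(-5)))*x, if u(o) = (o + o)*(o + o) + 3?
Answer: 172780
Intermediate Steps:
R(K) = 3 (R(K) = 3*(K/K) = 3*1 = 3)
u(o) = 3 + 4*o² (u(o) = (2*o)*(2*o) + 3 = 4*o² + 3 = 3 + 4*o²)
C(d) = d³
(u(-20) + C(R(-5)))*x = ((3 + 4*(-20)²) + 3³)*106 = ((3 + 4*400) + 27)*106 = ((3 + 1600) + 27)*106 = (1603 + 27)*106 = 1630*106 = 172780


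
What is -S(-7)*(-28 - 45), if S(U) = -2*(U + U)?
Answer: 2044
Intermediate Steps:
S(U) = -4*U
-S(-7)*(-28 - 45) = -(-4*(-7))*(-28 - 45) = -28*(-73) = -1*(-2044) = 2044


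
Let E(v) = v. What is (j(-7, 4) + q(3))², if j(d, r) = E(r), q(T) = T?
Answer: 49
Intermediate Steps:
j(d, r) = r
(j(-7, 4) + q(3))² = (4 + 3)² = 7² = 49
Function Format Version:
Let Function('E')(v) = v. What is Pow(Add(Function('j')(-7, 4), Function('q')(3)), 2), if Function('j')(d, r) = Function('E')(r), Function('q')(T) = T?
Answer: 49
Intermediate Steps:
Function('j')(d, r) = r
Pow(Add(Function('j')(-7, 4), Function('q')(3)), 2) = Pow(Add(4, 3), 2) = Pow(7, 2) = 49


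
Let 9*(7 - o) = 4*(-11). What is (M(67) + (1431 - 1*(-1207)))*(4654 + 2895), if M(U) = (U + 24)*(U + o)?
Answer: 666969248/9 ≈ 7.4108e+7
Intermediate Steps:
o = 107/9 (o = 7 - 4*(-11)/9 = 7 - 1/9*(-44) = 7 + 44/9 = 107/9 ≈ 11.889)
M(U) = (24 + U)*(107/9 + U) (M(U) = (U + 24)*(U + 107/9) = (24 + U)*(107/9 + U))
(M(67) + (1431 - 1*(-1207)))*(4654 + 2895) = ((856/3 + 67**2 + (323/9)*67) + (1431 - 1*(-1207)))*(4654 + 2895) = ((856/3 + 4489 + 21641/9) + (1431 + 1207))*7549 = (64610/9 + 2638)*7549 = (88352/9)*7549 = 666969248/9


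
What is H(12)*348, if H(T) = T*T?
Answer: 50112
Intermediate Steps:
H(T) = T**2
H(12)*348 = 12**2*348 = 144*348 = 50112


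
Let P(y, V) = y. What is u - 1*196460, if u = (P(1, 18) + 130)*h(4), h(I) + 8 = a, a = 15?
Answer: -195543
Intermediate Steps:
h(I) = 7 (h(I) = -8 + 15 = 7)
u = 917 (u = (1 + 130)*7 = 131*7 = 917)
u - 1*196460 = 917 - 1*196460 = 917 - 196460 = -195543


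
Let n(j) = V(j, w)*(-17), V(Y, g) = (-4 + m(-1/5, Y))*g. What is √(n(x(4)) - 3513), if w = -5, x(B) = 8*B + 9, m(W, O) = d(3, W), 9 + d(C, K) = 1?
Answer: I*√4533 ≈ 67.328*I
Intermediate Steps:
d(C, K) = -8 (d(C, K) = -9 + 1 = -8)
m(W, O) = -8
x(B) = 9 + 8*B
V(Y, g) = -12*g (V(Y, g) = (-4 - 8)*g = -12*g)
n(j) = -1020 (n(j) = -12*(-5)*(-17) = 60*(-17) = -1020)
√(n(x(4)) - 3513) = √(-1020 - 3513) = √(-4533) = I*√4533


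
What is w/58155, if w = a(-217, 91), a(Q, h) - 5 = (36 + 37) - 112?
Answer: -34/58155 ≈ -0.00058464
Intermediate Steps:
a(Q, h) = -34 (a(Q, h) = 5 + ((36 + 37) - 112) = 5 + (73 - 112) = 5 - 39 = -34)
w = -34
w/58155 = -34/58155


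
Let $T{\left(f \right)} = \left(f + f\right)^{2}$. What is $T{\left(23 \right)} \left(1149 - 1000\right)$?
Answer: $315284$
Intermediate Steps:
$T{\left(f \right)} = 4 f^{2}$ ($T{\left(f \right)} = \left(2 f\right)^{2} = 4 f^{2}$)
$T{\left(23 \right)} \left(1149 - 1000\right) = 4 \cdot 23^{2} \left(1149 - 1000\right) = 4 \cdot 529 \left(1149 - 1000\right) = 2116 \cdot 149 = 315284$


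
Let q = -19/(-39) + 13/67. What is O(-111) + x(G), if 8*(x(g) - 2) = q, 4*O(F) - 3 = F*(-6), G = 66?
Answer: 1769891/10452 ≈ 169.34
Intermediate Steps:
q = 1780/2613 (q = -19*(-1/39) + 13*(1/67) = 19/39 + 13/67 = 1780/2613 ≈ 0.68121)
O(F) = ¾ - 3*F/2 (O(F) = ¾ + (F*(-6))/4 = ¾ + (-6*F)/4 = ¾ - 3*F/2)
x(g) = 10897/5226 (x(g) = 2 + (⅛)*(1780/2613) = 2 + 445/5226 = 10897/5226)
O(-111) + x(G) = (¾ - 3/2*(-111)) + 10897/5226 = (¾ + 333/2) + 10897/5226 = 669/4 + 10897/5226 = 1769891/10452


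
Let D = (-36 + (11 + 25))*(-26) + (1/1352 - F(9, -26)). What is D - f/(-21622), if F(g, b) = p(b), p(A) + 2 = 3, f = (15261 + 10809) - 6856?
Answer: -1616997/14616472 ≈ -0.11063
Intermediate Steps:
f = 19214 (f = 26070 - 6856 = 19214)
p(A) = 1 (p(A) = -2 + 3 = 1)
F(g, b) = 1
D = -1351/1352 (D = (-36 + (11 + 25))*(-26) + (1/1352 - 1*1) = (-36 + 36)*(-26) + (1/1352 - 1) = 0*(-26) - 1351/1352 = 0 - 1351/1352 = -1351/1352 ≈ -0.99926)
D - f/(-21622) = -1351/1352 - 19214/(-21622) = -1351/1352 - 19214*(-1)/21622 = -1351/1352 - 1*(-9607/10811) = -1351/1352 + 9607/10811 = -1616997/14616472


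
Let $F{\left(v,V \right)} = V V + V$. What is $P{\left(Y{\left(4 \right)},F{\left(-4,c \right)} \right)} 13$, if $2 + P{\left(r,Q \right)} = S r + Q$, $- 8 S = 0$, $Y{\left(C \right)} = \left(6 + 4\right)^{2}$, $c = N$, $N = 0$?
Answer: $-26$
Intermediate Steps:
$c = 0$
$Y{\left(C \right)} = 100$ ($Y{\left(C \right)} = 10^{2} = 100$)
$S = 0$ ($S = \left(- \frac{1}{8}\right) 0 = 0$)
$F{\left(v,V \right)} = V + V^{2}$ ($F{\left(v,V \right)} = V^{2} + V = V + V^{2}$)
$P{\left(r,Q \right)} = -2 + Q$ ($P{\left(r,Q \right)} = -2 + \left(0 r + Q\right) = -2 + \left(0 + Q\right) = -2 + Q$)
$P{\left(Y{\left(4 \right)},F{\left(-4,c \right)} \right)} 13 = \left(-2 + 0 \left(1 + 0\right)\right) 13 = \left(-2 + 0 \cdot 1\right) 13 = \left(-2 + 0\right) 13 = \left(-2\right) 13 = -26$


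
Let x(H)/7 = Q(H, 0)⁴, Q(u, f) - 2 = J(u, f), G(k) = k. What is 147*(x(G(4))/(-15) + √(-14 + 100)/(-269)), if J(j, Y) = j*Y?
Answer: -5488/5 - 147*√86/269 ≈ -1102.7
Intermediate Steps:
J(j, Y) = Y*j
Q(u, f) = 2 + f*u
x(H) = 112 (x(H) = 7*(2 + 0*H)⁴ = 7*(2 + 0)⁴ = 7*2⁴ = 7*16 = 112)
147*(x(G(4))/(-15) + √(-14 + 100)/(-269)) = 147*(112/(-15) + √(-14 + 100)/(-269)) = 147*(112*(-1/15) + √86*(-1/269)) = 147*(-112/15 - √86/269) = -5488/5 - 147*√86/269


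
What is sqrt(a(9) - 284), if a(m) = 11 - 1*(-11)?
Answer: I*sqrt(262) ≈ 16.186*I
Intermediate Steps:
a(m) = 22 (a(m) = 11 + 11 = 22)
sqrt(a(9) - 284) = sqrt(22 - 284) = sqrt(-262) = I*sqrt(262)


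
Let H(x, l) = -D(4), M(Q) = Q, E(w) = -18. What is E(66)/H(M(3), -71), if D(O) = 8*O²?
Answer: 9/64 ≈ 0.14063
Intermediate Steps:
H(x, l) = -128 (H(x, l) = -8*4² = -8*16 = -1*128 = -128)
E(66)/H(M(3), -71) = -18/(-128) = -18*(-1/128) = 9/64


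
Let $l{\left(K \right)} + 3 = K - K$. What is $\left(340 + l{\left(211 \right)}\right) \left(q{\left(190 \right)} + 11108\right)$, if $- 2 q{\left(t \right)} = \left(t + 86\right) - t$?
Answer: $3728905$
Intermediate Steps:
$l{\left(K \right)} = -3$ ($l{\left(K \right)} = -3 + \left(K - K\right) = -3 + 0 = -3$)
$q{\left(t \right)} = -43$ ($q{\left(t \right)} = - \frac{\left(t + 86\right) - t}{2} = - \frac{\left(86 + t\right) - t}{2} = \left(- \frac{1}{2}\right) 86 = -43$)
$\left(340 + l{\left(211 \right)}\right) \left(q{\left(190 \right)} + 11108\right) = \left(340 - 3\right) \left(-43 + 11108\right) = 337 \cdot 11065 = 3728905$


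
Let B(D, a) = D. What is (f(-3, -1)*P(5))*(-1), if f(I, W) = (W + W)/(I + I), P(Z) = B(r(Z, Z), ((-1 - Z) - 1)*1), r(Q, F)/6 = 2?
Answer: -4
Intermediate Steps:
r(Q, F) = 12 (r(Q, F) = 6*2 = 12)
P(Z) = 12
f(I, W) = W/I (f(I, W) = (2*W)/((2*I)) = (2*W)*(1/(2*I)) = W/I)
(f(-3, -1)*P(5))*(-1) = (-1/(-3)*12)*(-1) = (-1*(-1/3)*12)*(-1) = ((1/3)*12)*(-1) = 4*(-1) = -4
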